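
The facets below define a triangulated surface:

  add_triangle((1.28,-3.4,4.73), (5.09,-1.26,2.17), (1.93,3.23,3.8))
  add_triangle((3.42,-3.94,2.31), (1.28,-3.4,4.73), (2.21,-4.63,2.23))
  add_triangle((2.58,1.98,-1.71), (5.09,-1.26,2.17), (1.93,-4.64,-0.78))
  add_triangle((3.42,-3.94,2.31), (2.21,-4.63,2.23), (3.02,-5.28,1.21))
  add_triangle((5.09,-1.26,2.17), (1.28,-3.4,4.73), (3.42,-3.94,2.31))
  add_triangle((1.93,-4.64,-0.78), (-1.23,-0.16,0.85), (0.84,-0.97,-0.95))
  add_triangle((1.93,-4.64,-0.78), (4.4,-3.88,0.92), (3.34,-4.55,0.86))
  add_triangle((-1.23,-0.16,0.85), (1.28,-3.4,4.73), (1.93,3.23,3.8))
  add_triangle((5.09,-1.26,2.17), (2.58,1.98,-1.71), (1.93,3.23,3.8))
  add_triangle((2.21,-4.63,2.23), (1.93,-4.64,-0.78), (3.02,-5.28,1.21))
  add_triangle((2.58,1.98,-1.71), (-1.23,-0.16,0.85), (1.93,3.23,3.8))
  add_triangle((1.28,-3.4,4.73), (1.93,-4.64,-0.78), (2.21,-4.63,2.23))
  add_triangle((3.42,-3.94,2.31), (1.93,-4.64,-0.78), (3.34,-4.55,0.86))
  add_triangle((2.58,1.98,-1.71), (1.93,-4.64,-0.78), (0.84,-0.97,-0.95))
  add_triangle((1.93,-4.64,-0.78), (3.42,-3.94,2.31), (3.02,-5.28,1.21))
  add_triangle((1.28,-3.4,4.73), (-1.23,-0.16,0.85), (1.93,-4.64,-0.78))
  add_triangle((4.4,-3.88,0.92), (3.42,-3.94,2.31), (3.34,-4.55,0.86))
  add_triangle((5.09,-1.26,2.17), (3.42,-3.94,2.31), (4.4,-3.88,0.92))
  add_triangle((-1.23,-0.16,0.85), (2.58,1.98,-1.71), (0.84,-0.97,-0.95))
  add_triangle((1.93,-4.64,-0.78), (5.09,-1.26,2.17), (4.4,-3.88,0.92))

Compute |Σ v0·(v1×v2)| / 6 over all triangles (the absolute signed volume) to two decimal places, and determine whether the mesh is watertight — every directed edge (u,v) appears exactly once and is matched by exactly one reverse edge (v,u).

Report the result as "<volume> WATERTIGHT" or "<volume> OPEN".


93.71 WATERTIGHT

Per-triangle v0·(v1×v2)/6:
  t1: +20.9483
  t2: +3.7825
  t3: +13.4824
  t4: +1.7425
  t5: +8.7522
  t6: +0.4930
  t7: +1.7411
  t8: +7.1822
  t9: +15.4522
  t10: +1.4556
  t11: +1.6860
  t12: +1.4773
  t13: +1.0889
  t14: +1.3817
  t15: +0.9957
  t16: +5.2247
  t17: +1.7673
  t18: +4.5254
  t19: +0.1084
  t20: +0.4197
Σ = +93.7071 → |volume| = 93.71

Directed edges: 60 total, each appears once with its reverse present → watertight.


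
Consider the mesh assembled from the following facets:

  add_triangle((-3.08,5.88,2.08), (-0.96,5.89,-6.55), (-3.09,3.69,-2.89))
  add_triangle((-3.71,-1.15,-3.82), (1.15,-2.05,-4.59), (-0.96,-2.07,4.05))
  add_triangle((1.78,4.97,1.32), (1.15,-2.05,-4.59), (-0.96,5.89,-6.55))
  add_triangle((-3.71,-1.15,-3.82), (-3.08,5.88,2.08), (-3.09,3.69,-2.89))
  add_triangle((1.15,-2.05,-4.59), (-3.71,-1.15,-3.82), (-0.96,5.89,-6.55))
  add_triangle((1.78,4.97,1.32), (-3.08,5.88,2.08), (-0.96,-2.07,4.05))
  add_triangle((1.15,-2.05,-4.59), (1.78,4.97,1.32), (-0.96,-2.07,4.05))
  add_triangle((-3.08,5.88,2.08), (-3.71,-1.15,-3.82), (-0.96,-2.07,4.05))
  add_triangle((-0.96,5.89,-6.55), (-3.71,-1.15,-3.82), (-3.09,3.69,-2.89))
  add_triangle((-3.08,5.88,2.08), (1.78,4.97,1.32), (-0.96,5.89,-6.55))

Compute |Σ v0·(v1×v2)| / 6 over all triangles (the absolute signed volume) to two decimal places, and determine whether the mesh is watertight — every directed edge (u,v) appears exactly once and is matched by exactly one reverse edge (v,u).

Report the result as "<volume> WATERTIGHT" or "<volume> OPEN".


Per-triangle v0·(v1×v2)/6:
  t1: +18.5281
  t2: +13.8254
  t3: +22.9505
  t4: +13.8594
  t5: +30.3672
  t6: +19.6653
  t7: +6.4465
  t8: +27.0484
  t9: +17.0990
  t10: +36.1744
Σ = +205.9640 → |volume| = 205.96

Directed edges: 30 total, each appears once with its reverse present → watertight.

205.96 WATERTIGHT


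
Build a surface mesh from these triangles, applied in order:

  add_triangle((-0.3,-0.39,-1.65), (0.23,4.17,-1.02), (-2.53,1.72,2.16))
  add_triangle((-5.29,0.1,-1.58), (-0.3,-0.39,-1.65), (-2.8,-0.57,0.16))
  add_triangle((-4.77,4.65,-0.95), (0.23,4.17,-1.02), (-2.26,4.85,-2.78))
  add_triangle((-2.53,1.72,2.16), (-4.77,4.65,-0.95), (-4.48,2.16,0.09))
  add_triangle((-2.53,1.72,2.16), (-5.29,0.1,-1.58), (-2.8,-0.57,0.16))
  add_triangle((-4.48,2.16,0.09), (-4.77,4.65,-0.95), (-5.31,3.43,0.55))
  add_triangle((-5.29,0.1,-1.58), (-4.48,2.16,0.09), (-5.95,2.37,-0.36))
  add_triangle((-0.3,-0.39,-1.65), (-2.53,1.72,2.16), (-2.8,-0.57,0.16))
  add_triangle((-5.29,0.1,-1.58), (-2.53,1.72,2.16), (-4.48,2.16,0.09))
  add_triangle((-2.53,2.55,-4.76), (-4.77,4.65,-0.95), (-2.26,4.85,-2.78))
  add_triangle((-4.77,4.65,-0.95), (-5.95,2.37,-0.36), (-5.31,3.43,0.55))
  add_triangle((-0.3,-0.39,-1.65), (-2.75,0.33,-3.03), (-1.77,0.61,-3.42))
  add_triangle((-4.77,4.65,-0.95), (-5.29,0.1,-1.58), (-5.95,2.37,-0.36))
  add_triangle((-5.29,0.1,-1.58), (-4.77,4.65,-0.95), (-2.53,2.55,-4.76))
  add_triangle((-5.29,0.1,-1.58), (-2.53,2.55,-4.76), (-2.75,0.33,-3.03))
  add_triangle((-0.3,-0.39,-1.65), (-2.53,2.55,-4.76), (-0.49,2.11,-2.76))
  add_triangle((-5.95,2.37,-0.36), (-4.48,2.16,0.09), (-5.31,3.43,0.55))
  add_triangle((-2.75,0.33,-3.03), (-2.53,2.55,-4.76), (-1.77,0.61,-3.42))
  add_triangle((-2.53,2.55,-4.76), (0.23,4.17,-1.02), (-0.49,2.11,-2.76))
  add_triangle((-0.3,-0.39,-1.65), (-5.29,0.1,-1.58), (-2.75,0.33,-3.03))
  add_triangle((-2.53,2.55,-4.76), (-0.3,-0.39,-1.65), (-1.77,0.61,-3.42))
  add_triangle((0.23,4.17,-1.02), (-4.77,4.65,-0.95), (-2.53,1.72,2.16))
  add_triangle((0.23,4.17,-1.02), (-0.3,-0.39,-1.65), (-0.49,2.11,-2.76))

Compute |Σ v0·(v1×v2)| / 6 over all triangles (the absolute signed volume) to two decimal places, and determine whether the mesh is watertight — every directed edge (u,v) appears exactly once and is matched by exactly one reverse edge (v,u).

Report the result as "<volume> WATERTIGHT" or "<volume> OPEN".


65.16 OPEN

Per-triangle v0·(v1×v2)/6:
  t1: -3.6836
  t2: +1.2046
  t3: +5.8965
  t4: +4.0918
  t5: +3.0702
  t6: -1.4572
  t7: +0.2494
  t8: -1.4295
  t9: +3.2295
  t10: +8.8010
  t11: +3.2385
  t12: +0.5274
  t13: +4.7524
  t14: +17.1457
  t15: +3.8909
  t16: +1.2764
  t17: +0.1463
  t18: +1.1539
  t19: +2.4217
  t20: +1.1530
  t21: +0.5112
  t22: +8.6736
  t23: +0.3013
Σ = +65.1649 → |volume| = 65.16

Directed edges: 69 total; 3 unmatched, e.g. (0.23,4.17,-1.02)→(-2.26,4.85,-2.78) → open.


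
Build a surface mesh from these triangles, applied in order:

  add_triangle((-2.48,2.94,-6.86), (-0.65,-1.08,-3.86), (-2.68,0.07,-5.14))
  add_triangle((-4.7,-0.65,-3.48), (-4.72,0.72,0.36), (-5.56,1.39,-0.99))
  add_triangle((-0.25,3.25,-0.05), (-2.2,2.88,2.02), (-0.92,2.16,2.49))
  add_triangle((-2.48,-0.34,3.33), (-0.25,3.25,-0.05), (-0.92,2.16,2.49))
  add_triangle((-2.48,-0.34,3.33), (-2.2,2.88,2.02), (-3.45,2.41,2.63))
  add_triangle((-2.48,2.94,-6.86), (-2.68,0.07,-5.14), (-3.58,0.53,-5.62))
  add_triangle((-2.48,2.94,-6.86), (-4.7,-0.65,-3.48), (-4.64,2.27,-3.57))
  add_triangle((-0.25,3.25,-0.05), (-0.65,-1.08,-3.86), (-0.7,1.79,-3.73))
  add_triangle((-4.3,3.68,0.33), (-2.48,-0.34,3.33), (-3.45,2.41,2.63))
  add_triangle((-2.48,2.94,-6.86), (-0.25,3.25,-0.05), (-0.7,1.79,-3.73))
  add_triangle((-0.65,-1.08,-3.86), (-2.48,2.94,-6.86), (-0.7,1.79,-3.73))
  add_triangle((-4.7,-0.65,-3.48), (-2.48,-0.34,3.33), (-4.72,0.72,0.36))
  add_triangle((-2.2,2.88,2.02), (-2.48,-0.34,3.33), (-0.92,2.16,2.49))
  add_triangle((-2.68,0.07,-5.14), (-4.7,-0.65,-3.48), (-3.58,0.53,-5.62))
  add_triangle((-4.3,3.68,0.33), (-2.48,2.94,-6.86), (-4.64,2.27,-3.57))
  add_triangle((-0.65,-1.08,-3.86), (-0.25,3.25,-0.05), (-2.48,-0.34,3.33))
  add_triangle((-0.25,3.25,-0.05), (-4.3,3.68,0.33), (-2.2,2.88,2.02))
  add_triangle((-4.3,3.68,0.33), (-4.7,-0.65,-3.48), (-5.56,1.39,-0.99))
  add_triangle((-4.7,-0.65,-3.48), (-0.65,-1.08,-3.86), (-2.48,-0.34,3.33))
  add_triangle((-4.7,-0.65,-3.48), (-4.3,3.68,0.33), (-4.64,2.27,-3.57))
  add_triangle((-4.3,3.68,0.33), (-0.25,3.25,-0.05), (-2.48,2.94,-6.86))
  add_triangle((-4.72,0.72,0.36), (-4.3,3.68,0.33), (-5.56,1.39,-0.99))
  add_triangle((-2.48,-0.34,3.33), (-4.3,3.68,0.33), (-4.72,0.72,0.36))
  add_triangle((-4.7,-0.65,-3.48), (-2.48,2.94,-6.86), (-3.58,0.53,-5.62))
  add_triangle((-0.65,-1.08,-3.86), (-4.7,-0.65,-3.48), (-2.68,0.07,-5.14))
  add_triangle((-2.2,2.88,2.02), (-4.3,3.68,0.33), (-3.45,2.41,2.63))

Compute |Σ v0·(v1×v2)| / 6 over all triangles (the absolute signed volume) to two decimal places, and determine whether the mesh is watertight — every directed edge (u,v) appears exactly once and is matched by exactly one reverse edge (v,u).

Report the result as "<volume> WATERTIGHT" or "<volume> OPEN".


100.01 WATERTIGHT

Per-triangle v0·(v1×v2)/6:
  t1: +4.3870
  t2: +3.1568
  t3: +1.8611
  t4: -2.0677
  t5: +1.5203
  t6: +2.0105
  t7: +11.1126
  t8: -0.2894
  t9: +2.9532
  t10: +2.4444
  t11: +2.1904
  t12: +5.5465
  t13: +2.5326
  t14: +1.5091
  t15: +10.8950
  t16: -6.5827
  t17: +4.0773
  t18: +4.5275
  t19: +3.9990
  t20: +8.4646
  t21: +15.2998
  t22: +3.3648
  t23: +7.4730
  t24: +3.6019
  t25: +3.6137
  t26: +2.4101
Σ = +100.0114 → |volume| = 100.01

Directed edges: 78 total, each appears once with its reverse present → watertight.


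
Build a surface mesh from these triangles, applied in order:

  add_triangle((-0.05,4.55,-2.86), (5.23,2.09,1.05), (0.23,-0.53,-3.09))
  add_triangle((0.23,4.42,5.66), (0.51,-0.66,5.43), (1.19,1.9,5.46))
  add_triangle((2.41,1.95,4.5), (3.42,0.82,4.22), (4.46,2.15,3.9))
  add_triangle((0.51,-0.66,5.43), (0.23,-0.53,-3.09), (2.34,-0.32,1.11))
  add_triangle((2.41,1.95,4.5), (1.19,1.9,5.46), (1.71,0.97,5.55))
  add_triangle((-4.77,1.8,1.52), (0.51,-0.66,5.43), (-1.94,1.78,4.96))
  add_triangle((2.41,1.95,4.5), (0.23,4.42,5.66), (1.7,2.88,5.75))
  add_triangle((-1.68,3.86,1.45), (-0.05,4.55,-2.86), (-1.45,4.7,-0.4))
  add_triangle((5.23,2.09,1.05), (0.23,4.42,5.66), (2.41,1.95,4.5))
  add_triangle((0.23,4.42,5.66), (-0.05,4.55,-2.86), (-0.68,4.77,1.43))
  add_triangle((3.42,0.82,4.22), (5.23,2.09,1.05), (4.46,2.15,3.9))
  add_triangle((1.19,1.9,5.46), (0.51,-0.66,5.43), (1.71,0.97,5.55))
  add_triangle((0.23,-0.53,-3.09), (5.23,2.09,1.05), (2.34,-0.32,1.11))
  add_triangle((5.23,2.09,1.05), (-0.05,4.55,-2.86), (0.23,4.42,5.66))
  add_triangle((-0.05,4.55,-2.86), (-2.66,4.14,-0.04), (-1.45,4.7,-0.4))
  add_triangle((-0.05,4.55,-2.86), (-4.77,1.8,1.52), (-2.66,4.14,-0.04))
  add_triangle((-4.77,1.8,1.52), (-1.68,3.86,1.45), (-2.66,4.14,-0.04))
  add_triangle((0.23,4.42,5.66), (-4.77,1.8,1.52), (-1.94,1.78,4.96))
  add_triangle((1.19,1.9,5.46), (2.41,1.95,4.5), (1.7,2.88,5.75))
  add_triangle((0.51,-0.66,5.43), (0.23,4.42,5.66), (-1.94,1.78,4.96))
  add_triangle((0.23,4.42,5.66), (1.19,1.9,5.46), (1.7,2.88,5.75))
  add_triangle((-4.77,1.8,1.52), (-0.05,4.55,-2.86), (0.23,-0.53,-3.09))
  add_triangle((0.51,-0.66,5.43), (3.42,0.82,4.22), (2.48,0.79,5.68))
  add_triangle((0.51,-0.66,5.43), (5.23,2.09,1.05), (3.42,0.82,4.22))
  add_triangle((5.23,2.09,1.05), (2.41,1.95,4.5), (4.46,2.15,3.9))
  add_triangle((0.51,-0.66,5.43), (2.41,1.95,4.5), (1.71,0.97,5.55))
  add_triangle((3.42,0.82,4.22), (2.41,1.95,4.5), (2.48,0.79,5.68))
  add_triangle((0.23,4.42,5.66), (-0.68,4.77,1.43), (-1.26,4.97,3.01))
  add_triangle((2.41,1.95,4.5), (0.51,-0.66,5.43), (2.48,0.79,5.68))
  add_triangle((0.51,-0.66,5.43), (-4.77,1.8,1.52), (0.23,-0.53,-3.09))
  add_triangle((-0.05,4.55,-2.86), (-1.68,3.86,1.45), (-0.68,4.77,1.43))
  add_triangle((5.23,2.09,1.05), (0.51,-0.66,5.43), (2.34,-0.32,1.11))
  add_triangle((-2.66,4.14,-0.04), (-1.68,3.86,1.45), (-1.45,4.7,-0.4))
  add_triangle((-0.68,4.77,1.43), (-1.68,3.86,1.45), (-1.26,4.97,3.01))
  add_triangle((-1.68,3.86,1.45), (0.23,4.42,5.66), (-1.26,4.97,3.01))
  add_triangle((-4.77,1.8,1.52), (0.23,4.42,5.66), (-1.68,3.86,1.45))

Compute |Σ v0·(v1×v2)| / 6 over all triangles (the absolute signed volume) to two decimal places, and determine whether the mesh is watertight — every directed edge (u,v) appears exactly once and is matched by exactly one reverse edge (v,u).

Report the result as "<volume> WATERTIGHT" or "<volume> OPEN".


172.19 WATERTIGHT

Per-triangle v0·(v1×v2)/6:
  t1: +14.0379
  t2: +3.8302
  t3: +2.1941
  t4: +1.7452
  t5: +1.4252
  t6: +6.2730
  t7: +1.2195
  t8: +0.9385
  t9: +10.3222
  t10: +4.9514
  t11: +2.5643
  t12: +1.7501
  t13: +3.7781
  t14: +33.1146
  t15: +2.3472
  t16: +3.9731
  t17: +4.5570
  t18: +10.7798
  t19: +0.9872
  t20: +10.4711
  t21: +1.7991
  t22: +11.8803
  t23: +1.7028
  t24: +0.1217
  t25: +1.2975
  t26: +0.2716
  t27: +1.8791
  t28: +2.9400
  t29: +1.7361
  t30: +3.0918
  t31: +3.6544
  t32: +5.3465
  t33: +1.8067
  t34: +1.2368
  t35: +0.7400
  t36: +11.4271
Σ = +172.1913 → |volume| = 172.19

Directed edges: 108 total, each appears once with its reverse present → watertight.


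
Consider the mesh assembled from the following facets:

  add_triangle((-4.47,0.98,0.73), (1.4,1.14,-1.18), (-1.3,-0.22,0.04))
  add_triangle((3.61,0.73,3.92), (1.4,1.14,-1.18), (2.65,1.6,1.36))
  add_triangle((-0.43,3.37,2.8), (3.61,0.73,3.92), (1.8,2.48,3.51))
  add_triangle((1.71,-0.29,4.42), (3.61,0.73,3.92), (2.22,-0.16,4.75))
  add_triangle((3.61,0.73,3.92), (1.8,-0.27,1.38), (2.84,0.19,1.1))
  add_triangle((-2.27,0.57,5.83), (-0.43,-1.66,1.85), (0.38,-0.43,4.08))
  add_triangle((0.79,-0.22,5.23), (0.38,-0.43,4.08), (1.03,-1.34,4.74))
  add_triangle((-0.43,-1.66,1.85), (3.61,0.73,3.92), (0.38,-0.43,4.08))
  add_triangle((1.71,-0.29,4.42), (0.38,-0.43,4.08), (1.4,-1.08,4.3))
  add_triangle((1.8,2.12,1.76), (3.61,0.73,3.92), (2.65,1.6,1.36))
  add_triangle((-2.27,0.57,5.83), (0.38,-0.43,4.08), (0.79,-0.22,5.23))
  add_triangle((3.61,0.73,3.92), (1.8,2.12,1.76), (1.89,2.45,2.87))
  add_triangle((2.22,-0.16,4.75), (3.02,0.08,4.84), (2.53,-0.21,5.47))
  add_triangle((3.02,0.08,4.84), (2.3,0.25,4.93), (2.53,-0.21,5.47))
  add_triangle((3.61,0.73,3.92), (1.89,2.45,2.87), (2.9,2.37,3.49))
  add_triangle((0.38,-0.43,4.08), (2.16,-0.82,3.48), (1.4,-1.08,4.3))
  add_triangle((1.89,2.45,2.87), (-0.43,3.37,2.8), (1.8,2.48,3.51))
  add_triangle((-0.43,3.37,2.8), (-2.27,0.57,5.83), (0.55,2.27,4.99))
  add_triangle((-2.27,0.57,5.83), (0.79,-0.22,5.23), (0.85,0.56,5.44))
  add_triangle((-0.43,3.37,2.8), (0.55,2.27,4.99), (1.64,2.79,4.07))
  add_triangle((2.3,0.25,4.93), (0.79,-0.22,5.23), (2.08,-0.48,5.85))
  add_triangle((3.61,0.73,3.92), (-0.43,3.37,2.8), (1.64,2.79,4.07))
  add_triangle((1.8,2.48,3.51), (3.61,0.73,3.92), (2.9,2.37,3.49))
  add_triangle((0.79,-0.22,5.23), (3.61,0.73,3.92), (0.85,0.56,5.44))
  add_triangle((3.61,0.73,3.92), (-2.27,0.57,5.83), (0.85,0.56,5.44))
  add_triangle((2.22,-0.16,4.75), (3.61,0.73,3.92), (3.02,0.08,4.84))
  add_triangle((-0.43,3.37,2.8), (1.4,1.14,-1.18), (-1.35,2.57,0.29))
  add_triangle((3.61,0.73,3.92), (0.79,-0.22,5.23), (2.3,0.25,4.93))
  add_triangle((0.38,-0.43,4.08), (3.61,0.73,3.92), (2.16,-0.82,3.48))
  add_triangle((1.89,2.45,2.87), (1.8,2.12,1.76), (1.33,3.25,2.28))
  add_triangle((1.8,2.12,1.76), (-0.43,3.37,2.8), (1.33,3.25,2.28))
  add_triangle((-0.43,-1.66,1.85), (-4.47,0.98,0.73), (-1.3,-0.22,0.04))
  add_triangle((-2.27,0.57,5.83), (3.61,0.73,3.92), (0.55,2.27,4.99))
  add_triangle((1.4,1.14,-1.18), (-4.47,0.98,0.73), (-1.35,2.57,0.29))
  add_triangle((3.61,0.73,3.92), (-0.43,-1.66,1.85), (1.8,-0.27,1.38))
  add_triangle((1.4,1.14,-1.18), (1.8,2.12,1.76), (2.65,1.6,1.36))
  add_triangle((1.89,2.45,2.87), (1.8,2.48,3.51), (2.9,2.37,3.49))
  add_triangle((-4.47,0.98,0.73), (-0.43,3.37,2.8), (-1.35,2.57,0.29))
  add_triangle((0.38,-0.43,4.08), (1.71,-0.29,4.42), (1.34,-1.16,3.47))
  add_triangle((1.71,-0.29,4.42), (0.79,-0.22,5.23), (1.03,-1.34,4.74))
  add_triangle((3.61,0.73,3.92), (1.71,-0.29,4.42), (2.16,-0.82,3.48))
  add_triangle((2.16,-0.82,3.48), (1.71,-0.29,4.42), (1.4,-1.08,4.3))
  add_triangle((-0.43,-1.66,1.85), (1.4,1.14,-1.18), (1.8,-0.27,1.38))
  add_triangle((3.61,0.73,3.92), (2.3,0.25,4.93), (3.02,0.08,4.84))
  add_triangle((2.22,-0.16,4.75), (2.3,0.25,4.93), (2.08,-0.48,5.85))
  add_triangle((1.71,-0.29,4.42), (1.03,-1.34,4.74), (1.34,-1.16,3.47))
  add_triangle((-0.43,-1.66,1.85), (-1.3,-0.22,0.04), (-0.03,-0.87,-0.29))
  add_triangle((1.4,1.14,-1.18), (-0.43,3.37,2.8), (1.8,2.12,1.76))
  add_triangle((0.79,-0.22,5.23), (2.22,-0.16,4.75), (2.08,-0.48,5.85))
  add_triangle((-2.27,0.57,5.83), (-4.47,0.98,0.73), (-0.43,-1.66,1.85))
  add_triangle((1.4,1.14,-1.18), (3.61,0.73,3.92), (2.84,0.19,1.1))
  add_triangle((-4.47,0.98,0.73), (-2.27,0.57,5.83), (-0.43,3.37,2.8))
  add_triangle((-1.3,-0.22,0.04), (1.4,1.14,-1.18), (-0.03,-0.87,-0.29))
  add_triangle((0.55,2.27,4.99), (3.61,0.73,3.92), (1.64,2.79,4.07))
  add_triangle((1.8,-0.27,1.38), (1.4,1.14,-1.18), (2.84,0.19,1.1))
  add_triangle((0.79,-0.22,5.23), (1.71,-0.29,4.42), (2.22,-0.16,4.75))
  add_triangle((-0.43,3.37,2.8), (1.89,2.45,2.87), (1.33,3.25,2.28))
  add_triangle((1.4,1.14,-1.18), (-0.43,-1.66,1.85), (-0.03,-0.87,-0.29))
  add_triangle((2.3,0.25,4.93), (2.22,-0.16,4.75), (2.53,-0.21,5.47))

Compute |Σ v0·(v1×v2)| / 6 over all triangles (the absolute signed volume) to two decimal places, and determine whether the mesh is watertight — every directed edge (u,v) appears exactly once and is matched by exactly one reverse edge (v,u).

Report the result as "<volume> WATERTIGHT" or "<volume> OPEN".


Per-triangle v0·(v1×v2)/6:
  t1: +0.5437
  t2: +0.9464
  t3: +0.9240
  t4: -0.0442
  t5: +0.6239
  t6: +3.2875
  t7: +0.3056
  t8: +2.7644
  t9: +0.6729
  t10: +1.4788
  t11: +0.8775
  t12: +1.1060
  t13: -0.0103
  t14: +0.3081
  t15: -0.4533
  t16: -0.4745
  t17: +0.8013
  t18: +6.3568
  t19: +2.1865
  t20: +2.6536
  t21: +0.7941
  t22: -0.0708
  t23: +1.2351
  t24: +2.0530
  t25: +0.8596
  t26: -0.1752
  t27: +2.8229
  t28: +0.0100
  t29: -2.4272
  t30: +0.4504
  t31: -0.4874
  t32: +0.8948
  t33: +8.0543
  t34: +1.6867
  t35: +1.4276
  t36: +0.9752
  t37: +0.2977
  t38: +4.4550
  t39: -0.8228
  t40: +1.0079
  t41: +1.5042
  t42: +0.5931
  t43: +0.2830
  t44: +0.5747
  t45: +0.2164
  t46: +0.5502
  t47: +0.4443
  t48: +2.4725
  t49: -0.3479
  t50: +7.2308
  t51: +1.6472
  t52: +13.1758
  t53: +0.2700
  t54: +3.5241
  t55: -0.0199
  t56: +0.1725
  t57: +1.3376
  t58: +0.3899
  t59: -0.0088
Σ = +81.9052 → |volume| = 81.91

Directed edges: 177 total; 3 unmatched, e.g. (0.38,-0.43,4.08)→(1.03,-1.34,4.74) → open.

81.91 OPEN


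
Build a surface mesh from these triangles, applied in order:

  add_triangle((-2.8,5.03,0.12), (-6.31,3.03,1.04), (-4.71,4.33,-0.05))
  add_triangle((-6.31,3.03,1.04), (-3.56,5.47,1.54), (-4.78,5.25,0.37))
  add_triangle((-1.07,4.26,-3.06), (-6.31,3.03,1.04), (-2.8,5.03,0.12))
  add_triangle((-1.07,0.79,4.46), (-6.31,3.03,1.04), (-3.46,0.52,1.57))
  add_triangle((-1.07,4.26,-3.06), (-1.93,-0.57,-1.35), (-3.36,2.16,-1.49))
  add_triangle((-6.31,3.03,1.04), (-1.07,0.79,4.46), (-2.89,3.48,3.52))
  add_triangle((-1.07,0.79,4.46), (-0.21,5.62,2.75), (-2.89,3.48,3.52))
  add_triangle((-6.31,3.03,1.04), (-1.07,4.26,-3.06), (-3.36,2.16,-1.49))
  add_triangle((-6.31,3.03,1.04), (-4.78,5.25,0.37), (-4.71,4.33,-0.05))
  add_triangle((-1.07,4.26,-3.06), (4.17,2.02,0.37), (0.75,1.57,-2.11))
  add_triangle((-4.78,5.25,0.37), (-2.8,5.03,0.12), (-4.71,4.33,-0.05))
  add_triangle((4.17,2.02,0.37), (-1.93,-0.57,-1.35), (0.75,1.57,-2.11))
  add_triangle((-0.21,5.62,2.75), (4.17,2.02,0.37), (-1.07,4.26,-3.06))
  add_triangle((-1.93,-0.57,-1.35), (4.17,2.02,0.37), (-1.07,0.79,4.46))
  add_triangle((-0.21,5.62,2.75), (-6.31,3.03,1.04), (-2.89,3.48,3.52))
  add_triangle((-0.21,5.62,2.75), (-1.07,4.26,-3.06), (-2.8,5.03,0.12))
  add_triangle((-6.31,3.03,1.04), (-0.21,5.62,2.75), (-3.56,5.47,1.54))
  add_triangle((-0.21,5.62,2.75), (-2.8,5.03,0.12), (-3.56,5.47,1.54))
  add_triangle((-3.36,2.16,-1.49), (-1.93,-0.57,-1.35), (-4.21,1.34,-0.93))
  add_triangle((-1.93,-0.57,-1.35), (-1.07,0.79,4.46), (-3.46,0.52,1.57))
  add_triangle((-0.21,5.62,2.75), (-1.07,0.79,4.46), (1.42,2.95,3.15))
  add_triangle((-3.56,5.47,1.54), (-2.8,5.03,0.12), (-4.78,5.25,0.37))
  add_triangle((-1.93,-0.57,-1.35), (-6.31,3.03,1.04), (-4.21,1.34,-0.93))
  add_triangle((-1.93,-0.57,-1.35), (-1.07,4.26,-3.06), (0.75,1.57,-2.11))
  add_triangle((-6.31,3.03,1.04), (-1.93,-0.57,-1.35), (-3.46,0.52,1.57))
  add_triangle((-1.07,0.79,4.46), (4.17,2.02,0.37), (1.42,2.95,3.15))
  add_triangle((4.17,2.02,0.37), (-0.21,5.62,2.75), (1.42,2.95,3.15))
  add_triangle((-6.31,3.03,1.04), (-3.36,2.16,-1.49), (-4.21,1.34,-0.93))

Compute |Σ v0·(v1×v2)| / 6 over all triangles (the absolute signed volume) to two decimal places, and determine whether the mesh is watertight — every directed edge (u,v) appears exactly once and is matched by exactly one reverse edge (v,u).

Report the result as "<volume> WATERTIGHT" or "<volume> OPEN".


Per-triangle v0·(v1×v2)/6:
  t1: -2.4598
  t2: +4.6145
  t3: +11.1984
  t4: +5.4326
  t5: +3.6102
  t6: +8.5414
  t7: +8.7595
  t8: +6.1918
  t9: +1.6587
  t10: +4.7415
  t11: +0.7106
  t12: +0.4366
  t13: +20.9853
  t14: -2.2270
  t15: +11.6917
  t16: +10.5892
  t17: +5.2059
  t18: +4.5781
  t19: +1.3282
  t20: +1.1636
  t21: +7.5016
  t22: +2.0892
  t23: +1.3604
  t24: +2.8753
  t25: +3.5761
  t26: +4.4115
  t27: +7.6725
  t28: +2.3984
Σ = +138.6361 → |volume| = 138.64

Directed edges: 84 total, each appears once with its reverse present → watertight.

138.64 WATERTIGHT


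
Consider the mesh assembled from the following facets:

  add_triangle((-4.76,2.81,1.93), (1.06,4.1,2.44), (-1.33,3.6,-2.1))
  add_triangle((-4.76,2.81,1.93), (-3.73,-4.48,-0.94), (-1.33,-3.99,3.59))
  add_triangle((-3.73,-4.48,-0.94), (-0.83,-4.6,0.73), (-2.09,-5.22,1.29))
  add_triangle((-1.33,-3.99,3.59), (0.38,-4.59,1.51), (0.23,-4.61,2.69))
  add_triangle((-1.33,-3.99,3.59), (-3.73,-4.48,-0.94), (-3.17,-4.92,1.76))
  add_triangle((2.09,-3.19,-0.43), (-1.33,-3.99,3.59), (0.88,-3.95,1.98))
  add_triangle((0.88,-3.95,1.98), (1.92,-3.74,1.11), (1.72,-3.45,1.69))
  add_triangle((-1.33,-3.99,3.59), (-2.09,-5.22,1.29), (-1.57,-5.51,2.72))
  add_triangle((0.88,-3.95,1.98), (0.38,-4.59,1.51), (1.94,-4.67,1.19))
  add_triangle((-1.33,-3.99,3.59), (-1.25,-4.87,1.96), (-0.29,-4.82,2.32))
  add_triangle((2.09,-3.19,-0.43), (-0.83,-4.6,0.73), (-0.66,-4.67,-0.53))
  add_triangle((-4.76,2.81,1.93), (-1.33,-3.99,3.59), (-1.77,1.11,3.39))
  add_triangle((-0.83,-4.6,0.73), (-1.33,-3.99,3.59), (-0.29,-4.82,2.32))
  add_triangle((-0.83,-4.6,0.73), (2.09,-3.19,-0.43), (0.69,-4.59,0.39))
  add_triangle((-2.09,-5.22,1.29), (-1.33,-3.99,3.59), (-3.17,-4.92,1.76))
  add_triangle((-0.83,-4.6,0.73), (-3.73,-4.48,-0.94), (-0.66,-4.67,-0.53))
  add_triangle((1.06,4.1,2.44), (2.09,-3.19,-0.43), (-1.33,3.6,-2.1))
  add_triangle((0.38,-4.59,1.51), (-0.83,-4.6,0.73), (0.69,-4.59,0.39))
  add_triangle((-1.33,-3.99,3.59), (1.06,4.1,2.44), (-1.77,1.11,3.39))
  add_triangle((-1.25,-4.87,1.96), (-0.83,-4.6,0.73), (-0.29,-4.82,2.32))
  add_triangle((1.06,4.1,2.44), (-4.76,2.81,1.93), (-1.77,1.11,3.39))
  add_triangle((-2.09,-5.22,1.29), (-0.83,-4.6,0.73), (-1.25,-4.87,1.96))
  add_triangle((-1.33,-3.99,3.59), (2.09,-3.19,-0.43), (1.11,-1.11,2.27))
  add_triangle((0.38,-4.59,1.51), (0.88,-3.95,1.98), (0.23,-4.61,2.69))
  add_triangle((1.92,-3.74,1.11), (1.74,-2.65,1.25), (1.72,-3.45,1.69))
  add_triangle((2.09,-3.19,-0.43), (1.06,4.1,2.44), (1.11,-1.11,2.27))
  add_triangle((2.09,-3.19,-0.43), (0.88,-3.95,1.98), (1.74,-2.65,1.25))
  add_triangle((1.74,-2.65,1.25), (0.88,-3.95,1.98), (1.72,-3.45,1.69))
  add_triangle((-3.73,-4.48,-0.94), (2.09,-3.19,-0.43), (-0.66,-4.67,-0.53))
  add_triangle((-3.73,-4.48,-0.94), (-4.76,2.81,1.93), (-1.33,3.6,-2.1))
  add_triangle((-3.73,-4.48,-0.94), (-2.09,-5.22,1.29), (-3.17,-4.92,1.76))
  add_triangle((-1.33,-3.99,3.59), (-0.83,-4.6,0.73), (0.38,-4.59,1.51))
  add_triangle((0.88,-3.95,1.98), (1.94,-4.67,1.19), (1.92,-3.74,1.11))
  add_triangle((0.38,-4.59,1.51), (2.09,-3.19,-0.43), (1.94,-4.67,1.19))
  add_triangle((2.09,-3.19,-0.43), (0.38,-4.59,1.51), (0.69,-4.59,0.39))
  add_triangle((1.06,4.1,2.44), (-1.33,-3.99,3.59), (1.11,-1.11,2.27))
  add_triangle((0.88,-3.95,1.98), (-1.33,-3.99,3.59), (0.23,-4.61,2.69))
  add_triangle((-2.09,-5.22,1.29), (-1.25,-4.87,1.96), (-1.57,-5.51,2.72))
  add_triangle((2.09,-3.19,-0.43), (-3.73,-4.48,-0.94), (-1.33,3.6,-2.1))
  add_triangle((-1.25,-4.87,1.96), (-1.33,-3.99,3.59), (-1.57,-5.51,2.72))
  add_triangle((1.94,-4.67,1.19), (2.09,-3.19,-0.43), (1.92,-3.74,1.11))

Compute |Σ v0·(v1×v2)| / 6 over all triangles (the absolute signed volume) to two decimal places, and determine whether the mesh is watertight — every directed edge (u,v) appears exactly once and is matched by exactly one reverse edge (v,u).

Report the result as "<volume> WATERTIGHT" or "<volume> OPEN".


Per-triangle v0·(v1×v2)/6:
  t1: +16.3034
  t2: +25.4623
  t3: +2.4872
  t4: +1.2262
  t5: -1.0911
  t6: -1.5202
  t7: +0.4508
  t8: +1.1249
  t9: +0.9552
  t10: +1.6198
  t11: +2.4666
  t12: +10.2811
  t13: -2.0414
  t14: +0.3981
  t15: +2.8454
  t16: +3.0784
  t17: +6.1813
  t18: +1.2232
  t19: +7.8271
  t20: +0.9703
  t21: +9.8706
  t22: +0.9136
  t23: +5.9139
  t24: +0.5754
  t25: +0.1724
  t26: +4.4352
  t27: -1.4645
  t28: -0.0193
  t29: +1.0173
  t30: +19.4672
  t31: +3.0540
  t32: +3.1044
  t33: +0.3705
  t34: +1.2743
  t35: +1.2136
  t36: +6.2914
  t37: +0.2804
  t38: +0.4084
  t39: +9.3451
  t40: +0.1261
  t41: +0.4478
Σ = +147.0464 → |volume| = 147.05

Directed edges: 123 total; 3 unmatched, e.g. (1.92,-3.74,1.11)→(1.74,-2.65,1.25) → open.

147.05 OPEN


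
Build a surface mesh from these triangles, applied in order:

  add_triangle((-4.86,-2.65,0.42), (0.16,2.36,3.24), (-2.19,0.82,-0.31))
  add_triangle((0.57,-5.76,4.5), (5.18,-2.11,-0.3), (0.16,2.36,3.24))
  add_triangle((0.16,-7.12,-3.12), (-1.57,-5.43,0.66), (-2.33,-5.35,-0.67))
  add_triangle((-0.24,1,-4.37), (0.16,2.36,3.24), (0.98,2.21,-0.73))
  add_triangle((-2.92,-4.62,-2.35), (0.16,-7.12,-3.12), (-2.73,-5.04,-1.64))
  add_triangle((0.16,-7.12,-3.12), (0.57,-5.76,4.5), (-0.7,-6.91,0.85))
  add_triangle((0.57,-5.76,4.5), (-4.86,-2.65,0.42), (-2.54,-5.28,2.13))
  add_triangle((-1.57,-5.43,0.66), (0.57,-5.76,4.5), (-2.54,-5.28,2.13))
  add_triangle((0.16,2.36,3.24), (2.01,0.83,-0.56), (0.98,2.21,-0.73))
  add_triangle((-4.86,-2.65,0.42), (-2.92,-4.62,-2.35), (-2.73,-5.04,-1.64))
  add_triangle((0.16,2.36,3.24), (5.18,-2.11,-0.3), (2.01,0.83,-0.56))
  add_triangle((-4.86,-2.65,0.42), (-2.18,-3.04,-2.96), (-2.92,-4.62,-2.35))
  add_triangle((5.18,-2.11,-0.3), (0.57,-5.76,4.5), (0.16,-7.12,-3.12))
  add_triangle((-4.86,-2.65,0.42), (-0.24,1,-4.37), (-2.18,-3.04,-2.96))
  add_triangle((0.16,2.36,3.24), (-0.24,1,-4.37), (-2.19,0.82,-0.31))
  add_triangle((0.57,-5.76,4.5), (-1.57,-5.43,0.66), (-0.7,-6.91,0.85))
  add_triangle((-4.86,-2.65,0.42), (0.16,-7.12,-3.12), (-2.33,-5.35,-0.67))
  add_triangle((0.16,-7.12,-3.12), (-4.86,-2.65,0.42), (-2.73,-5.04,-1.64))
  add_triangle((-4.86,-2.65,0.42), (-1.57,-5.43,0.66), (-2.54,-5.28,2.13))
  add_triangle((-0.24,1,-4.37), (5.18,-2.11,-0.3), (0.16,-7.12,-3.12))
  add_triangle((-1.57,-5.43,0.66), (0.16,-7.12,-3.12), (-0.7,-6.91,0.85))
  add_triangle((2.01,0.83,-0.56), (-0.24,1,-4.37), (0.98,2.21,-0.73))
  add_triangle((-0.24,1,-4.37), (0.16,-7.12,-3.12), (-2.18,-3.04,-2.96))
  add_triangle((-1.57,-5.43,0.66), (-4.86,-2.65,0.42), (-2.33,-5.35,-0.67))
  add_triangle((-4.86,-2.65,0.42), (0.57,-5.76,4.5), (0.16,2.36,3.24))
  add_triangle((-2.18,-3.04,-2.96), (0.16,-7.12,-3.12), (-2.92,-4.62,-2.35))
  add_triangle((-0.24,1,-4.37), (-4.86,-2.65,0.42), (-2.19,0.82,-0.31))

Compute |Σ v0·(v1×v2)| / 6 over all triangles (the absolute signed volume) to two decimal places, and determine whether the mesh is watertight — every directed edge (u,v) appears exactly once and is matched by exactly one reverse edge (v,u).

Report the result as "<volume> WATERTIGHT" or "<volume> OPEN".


241.02 OPEN

Per-triangle v0·(v1×v2)/6:
  t1: +6.2276
  t2: +24.9976
  t3: +5.4755
  t4: +2.3309
  t5: +3.1383
  t6: +9.1563
  t7: +4.9582
  t8: +6.4956
  t9: +2.3376
  t10: +2.8853
  t11: +5.5538
  t12: +3.8192
  t13: +42.4546
  t14: +9.4681
  t15: +4.8987
  t16: +4.4430
  t17: +5.1772
  t18: +2.0160
  t19: +5.4239
  t20: +29.1239
  t21: +4.7016
  t22: +2.5151
  t23: +12.4081
  t24: +4.9609
  t25: +24.3751
  t26: +4.9728
  t27: +6.7060
Σ = +241.0209 → |volume| = 241.02

Directed edges: 81 total; 3 unmatched, e.g. (5.18,-2.11,-0.3)→(2.01,0.83,-0.56) → open.


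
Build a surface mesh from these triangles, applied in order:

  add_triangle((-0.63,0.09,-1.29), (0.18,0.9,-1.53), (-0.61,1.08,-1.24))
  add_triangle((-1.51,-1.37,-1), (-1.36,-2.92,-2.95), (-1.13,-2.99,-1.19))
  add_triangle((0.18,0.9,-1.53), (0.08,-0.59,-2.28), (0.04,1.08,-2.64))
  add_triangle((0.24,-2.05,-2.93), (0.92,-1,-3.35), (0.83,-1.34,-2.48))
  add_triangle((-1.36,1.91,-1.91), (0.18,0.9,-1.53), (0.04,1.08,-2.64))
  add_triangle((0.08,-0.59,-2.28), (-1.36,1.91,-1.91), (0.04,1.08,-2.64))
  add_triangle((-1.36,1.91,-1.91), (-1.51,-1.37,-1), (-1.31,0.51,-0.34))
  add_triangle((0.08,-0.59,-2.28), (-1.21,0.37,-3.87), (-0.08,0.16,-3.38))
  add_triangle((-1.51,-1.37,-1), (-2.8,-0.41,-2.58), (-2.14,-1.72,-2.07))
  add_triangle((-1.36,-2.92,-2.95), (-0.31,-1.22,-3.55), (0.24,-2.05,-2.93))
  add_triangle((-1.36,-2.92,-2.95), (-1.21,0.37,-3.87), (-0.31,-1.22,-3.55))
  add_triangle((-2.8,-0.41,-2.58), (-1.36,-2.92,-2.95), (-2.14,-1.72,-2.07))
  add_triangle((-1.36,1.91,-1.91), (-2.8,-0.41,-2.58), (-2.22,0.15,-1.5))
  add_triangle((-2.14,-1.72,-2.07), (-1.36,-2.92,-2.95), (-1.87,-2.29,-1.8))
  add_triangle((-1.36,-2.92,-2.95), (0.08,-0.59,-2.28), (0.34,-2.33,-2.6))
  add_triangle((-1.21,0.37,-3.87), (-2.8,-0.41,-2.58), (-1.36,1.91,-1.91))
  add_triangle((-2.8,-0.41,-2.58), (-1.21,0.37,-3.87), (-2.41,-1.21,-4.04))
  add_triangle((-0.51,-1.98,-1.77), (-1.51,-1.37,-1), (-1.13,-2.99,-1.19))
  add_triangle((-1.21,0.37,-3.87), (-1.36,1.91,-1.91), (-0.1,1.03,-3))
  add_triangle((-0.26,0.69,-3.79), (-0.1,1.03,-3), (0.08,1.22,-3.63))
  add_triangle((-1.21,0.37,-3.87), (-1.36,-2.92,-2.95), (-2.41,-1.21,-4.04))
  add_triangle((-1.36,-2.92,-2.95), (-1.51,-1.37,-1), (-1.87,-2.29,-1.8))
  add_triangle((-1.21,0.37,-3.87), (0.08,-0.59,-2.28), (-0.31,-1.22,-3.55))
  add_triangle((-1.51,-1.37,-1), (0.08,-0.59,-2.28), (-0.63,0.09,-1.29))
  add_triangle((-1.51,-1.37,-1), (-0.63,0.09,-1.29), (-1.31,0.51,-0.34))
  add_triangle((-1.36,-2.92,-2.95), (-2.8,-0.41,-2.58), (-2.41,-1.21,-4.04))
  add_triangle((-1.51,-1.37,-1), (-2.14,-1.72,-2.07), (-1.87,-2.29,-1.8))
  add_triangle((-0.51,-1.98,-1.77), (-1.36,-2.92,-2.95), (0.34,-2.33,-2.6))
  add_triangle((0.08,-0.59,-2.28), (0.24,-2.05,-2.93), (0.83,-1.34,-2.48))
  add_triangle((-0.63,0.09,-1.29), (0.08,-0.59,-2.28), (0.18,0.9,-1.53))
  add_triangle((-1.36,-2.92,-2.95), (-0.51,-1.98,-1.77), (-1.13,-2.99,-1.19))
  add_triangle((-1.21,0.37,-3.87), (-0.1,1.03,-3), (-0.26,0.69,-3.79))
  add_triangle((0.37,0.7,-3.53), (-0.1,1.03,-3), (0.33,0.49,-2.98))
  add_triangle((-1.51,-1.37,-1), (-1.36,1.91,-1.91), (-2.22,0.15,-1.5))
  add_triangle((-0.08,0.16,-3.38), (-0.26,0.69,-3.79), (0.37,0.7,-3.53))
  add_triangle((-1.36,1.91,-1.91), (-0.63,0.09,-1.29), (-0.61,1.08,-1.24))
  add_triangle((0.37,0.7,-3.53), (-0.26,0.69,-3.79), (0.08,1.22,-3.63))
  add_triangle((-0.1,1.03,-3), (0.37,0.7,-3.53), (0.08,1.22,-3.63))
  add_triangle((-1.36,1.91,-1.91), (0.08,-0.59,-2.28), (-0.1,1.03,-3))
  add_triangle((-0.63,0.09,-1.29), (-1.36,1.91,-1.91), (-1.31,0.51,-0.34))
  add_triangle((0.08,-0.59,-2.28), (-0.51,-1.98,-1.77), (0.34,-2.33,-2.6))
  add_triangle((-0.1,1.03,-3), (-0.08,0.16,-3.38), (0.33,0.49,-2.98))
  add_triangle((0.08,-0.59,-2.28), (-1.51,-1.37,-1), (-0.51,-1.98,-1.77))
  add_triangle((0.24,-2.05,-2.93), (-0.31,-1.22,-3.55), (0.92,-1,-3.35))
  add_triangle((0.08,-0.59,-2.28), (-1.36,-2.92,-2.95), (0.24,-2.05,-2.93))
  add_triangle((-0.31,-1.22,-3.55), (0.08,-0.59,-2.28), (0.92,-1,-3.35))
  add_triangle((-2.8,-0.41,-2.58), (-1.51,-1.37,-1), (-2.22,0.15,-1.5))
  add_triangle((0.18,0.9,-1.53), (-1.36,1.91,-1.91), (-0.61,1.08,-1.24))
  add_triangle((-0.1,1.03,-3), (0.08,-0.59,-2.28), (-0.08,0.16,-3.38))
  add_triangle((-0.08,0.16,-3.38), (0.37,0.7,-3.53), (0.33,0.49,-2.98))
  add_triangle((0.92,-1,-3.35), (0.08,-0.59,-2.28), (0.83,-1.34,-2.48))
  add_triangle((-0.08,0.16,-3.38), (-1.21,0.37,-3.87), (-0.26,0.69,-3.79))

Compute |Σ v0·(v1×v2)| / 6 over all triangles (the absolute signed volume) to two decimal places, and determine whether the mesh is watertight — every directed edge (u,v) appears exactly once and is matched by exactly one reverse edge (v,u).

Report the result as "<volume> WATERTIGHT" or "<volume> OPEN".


Per-triangle v0·(v1×v2)/6:
  t1: -0.1988
  t2: +0.8259
  t3: +0.1106
  t4: +0.2868
  t5: +0.2454
  t6: +0.9080
  t7: +0.8489
  t8: +0.4256
  t9: +0.3095
  t10: +1.2396
  t11: +2.0923
  t12: +0.9893
  t13: +0.6826
  t14: +0.4646
  t15: +1.1255
  t16: +2.5440
  t17: +1.5666
  t18: -0.5396
  t19: +1.2993
  t20: +0.0632
  t21: +1.9180
  t22: -0.0677
  t23: +0.3806
  t24: -0.5340
  t25: -0.4609
  t26: +1.6314
  t27: +0.1288
  t28: +0.2091
  t29: -0.3283
  t30: -0.3529
  t31: +0.3378
  t32: +0.2663
  t33: -0.0201
  t34: -0.5262
  t35: +0.1816
  t36: -0.0896
  t37: +0.2043
  t38: -0.0450
  t39: -0.7920
  t40: -0.3923
  t41: -0.5042
  t42: -0.2061
  t43: -0.6520
  t44: +0.7927
  t45: -0.8308
  t46: +0.1139
  t47: +0.3793
  t48: -0.0099
  t49: +0.0556
  t50: +0.0311
  t51: -0.1753
  t52: +0.3038
Σ = +16.2361 → |volume| = 16.24

Directed edges: 156 total, each appears once with its reverse present → watertight.

16.24 WATERTIGHT


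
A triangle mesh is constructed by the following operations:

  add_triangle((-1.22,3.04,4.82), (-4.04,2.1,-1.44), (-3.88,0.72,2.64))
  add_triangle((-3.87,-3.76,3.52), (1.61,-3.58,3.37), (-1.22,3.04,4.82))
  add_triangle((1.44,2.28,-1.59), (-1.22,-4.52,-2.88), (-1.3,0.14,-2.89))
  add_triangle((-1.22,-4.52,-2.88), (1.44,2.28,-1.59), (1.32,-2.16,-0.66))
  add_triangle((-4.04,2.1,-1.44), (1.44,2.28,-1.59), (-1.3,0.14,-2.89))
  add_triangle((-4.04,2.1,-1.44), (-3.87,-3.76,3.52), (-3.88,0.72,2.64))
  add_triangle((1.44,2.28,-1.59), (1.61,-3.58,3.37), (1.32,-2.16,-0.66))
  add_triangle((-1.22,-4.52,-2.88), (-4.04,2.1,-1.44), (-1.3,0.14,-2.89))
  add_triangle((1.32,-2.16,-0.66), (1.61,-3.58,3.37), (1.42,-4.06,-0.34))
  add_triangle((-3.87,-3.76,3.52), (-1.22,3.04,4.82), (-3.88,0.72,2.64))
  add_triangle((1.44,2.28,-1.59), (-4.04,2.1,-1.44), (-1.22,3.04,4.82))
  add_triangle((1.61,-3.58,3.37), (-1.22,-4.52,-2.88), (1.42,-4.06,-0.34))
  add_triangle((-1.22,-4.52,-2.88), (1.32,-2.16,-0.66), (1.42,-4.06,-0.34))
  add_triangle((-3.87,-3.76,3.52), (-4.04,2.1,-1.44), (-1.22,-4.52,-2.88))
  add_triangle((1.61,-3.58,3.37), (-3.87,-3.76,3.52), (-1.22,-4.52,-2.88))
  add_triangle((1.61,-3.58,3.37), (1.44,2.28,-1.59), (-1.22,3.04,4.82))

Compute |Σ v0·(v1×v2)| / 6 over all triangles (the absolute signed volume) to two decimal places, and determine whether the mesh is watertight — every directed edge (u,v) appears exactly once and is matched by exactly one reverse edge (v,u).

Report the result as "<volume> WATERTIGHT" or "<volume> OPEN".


173.41 WATERTIGHT

Per-triangle v0·(v1×v2)/6:
  t1: +11.1055
  t2: +25.4863
  t3: +4.9172
  t4: +4.8070
  t5: +5.7071
  t6: +11.3560
  t7: +4.0775
  t8: +7.5395
  t9: +1.5179
  t10: +13.1677
  t11: +14.1228
  t12: +6.3495
  t13: +1.8636
  t14: +26.5056
  t15: +23.6360
  t16: +11.2509
Σ = +173.4103 → |volume| = 173.41

Directed edges: 48 total, each appears once with its reverse present → watertight.


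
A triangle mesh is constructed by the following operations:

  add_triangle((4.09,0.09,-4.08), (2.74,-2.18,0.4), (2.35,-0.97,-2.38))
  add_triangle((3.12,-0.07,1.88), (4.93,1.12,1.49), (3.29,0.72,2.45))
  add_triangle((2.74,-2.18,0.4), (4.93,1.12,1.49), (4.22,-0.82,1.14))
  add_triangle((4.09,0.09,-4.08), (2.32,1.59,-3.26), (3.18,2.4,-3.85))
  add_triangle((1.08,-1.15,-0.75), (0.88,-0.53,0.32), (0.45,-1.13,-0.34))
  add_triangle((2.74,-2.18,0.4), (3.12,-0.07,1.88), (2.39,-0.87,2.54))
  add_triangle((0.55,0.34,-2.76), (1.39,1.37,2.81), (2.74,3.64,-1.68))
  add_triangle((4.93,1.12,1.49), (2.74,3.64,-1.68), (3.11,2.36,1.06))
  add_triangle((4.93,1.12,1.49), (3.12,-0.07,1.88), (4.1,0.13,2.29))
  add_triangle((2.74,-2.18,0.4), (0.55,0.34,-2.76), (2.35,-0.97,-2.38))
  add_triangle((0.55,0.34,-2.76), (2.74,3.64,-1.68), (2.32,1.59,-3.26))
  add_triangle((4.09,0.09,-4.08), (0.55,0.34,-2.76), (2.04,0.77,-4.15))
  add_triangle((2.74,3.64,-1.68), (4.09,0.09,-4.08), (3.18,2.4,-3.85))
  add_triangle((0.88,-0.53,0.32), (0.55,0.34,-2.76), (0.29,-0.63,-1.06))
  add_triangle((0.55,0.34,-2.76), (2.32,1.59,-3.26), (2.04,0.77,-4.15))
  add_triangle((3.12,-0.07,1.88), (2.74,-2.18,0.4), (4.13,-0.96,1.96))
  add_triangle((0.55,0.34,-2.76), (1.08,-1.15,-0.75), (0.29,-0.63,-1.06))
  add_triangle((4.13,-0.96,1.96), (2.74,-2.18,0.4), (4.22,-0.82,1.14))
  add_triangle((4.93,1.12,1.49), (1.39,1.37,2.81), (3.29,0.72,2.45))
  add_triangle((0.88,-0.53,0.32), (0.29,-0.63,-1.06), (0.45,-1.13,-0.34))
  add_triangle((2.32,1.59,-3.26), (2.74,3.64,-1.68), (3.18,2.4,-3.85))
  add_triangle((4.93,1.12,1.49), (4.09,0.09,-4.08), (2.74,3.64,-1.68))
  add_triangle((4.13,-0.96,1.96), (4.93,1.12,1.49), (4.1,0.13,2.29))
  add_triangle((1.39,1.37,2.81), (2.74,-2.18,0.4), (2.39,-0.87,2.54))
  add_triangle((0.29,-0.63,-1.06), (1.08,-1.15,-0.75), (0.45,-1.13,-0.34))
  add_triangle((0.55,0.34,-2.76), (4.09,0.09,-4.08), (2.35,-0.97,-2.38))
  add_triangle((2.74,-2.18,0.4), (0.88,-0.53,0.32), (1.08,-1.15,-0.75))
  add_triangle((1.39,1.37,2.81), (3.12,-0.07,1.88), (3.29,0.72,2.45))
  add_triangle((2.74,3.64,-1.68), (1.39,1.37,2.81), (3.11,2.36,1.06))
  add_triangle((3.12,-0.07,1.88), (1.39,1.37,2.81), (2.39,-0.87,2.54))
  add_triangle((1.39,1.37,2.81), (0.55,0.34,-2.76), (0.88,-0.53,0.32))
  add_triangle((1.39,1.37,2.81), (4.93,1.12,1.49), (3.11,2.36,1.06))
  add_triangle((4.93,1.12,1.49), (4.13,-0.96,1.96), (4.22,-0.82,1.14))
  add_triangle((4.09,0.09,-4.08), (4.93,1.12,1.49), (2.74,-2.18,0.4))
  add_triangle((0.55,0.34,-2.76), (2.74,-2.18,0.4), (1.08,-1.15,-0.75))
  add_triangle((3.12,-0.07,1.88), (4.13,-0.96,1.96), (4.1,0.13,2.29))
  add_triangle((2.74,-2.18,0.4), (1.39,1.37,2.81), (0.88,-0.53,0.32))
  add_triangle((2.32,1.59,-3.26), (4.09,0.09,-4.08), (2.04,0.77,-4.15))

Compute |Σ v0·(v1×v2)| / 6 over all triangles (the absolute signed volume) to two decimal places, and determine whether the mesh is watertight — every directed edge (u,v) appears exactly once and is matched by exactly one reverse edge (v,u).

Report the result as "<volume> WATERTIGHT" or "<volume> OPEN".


Per-triangle v0·(v1×v2)/6:
  t1: +2.2368
  t2: +0.9104
  t3: +0.3139
  t4: +0.7910
  t5: +0.1071
  t6: +1.7427
  t7: -1.1806
  t8: +3.7052
  t9: -0.0554
  t10: +0.2000
  t11: +1.3230
  t12: +0.6203
  t13: +3.3268
  t14: -0.3124
  t15: +0.4643
  t16: +0.0181
  t17: +0.2806
  t18: +1.0161
  t19: +1.3148
  t20: -0.1132
  t21: +0.2363
  t22: +14.9102
  t23: +1.1703
  t24: -1.2493
  t25: +0.0990
  t26: +1.5481
  t27: -0.0451
  t28: +0.4735
  t29: +2.3171
  t30: +1.6387
  t31: -1.1851
  t32: +3.1429
  t33: +1.2515
  t34: +11.9463
  t35: +0.6994
  t36: +0.1424
  t37: +0.0140
  t38: +1.7513
Σ = +55.5709 → |volume| = 55.57

Directed edges: 114 total, each appears once with its reverse present → watertight.

55.57 WATERTIGHT


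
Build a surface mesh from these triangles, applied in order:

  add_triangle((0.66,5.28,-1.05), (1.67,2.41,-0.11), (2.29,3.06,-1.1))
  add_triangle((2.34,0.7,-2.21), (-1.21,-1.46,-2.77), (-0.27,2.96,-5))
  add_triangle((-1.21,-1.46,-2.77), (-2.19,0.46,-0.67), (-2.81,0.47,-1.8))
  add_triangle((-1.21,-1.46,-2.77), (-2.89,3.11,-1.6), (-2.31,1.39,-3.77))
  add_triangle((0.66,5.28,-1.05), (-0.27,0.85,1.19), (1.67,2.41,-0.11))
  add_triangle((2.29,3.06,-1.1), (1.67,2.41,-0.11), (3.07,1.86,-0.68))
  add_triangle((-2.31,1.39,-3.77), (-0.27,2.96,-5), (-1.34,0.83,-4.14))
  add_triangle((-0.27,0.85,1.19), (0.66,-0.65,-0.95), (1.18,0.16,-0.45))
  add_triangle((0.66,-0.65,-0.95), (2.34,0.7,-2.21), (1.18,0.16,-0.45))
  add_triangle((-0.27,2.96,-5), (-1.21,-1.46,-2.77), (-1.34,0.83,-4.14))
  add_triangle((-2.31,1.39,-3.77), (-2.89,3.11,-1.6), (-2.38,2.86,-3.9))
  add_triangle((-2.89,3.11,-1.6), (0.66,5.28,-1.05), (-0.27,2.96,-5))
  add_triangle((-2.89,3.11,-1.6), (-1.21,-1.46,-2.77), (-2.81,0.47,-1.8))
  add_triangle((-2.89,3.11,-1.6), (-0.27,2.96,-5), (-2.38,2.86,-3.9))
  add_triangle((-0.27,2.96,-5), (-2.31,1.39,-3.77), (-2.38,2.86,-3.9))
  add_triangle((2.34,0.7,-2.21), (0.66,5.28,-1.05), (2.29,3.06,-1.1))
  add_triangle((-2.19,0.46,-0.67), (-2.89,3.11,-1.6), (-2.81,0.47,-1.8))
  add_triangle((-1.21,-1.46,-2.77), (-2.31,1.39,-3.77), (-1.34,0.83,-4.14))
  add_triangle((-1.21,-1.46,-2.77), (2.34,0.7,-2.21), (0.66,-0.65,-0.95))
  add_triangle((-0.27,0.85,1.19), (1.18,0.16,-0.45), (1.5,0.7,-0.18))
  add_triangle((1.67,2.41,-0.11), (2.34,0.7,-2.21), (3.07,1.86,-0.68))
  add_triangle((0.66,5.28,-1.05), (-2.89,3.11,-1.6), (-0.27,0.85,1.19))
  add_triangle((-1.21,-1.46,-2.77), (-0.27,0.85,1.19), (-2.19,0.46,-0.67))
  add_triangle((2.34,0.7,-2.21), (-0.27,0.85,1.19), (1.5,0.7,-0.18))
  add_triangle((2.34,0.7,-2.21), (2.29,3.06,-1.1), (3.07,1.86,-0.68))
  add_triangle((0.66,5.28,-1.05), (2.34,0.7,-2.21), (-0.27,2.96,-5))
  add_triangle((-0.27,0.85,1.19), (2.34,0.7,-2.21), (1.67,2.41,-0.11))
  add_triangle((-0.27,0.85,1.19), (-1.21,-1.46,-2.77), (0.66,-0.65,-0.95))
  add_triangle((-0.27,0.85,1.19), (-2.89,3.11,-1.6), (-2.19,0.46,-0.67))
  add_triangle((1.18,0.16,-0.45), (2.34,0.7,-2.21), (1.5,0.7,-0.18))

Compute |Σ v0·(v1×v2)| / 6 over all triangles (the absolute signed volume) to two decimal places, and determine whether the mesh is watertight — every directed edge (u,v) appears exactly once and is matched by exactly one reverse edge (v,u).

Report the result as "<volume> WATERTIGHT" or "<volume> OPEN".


Per-triangle v0·(v1×v2)/6:
  t1: +1.2118
  t2: +6.8905
  t3: +0.4830
  t4: +2.2057
  t5: +1.7592
  t6: +0.6465
  t7: +2.0620
  t8: +0.0363
  t9: +0.2442
  t10: +1.4516
  t11: +1.7216
  t12: +12.1753
  t13: +2.2584
  t14: +2.6222
  t15: +2.4895
  t16: +2.5018
  t17: +0.8905
  t18: +1.6526
  t19: +1.1533
  t20: +0.0378
  t21: -1.1148
  t22: +4.2462
  t23: +0.1014
  t24: +0.3573
  t25: +1.6654
  t26: +9.9105
  t27: +0.1640
  t28: -0.0561
  t29: +1.3699
  t30: +0.1582
Σ = +61.2958 → |volume| = 61.30

Directed edges: 90 total, each appears once with its reverse present → watertight.

61.30 WATERTIGHT
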